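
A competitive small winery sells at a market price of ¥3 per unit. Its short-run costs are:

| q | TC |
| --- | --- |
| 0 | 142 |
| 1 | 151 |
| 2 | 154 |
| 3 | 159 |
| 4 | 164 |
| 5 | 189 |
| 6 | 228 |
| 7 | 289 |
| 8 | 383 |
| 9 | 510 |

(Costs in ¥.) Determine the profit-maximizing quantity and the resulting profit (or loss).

Profit at each row (π = 3q − TC): q=0: -142; q=1: -148; q=2: -148; q=3: -150; q=4: -152; q=5: -174; q=6: -210; q=7: -268; q=8: -359; q=9: -483.
Profit is highest at q = 0. Equivalently, the lowest AVC in the table is 22/4 ≈ ¥5.50 at q = 4, and P = ¥3 falls below it — price never covers variable cost, so the firm shuts down and loses only its fixed cost.

q = 0 (shut down); profit = -¥142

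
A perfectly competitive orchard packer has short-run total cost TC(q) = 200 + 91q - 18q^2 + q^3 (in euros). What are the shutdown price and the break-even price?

Shutdown price = min AVC. AVC = 91 - 18q + q^2, with vertex at q = 9 and minimum €10.
ATC = 200/q + 91 - 18q + q^2. Setting dATC/dq = −200/q^2 − 18 + 2q = 0 gives q = 10 (since 2·10^3 − 18·10^2 = 200).
min ATC = 200/10 + 91 − 18·10 + 10^2 = €31. That is the break-even price.
For €10 ≤ P < €31 the firm produces at a loss; below €10 it shuts down.

Shutdown price = €10; break-even price = €31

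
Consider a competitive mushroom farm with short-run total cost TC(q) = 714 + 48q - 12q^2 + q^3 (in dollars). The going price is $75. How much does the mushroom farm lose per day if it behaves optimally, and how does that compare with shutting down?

Profit = -$228 at q = 9

AVC = 48 - 12q + q^2 has its minimum $12 at q = 6; price $75 clears that bar, so the firm operates.
With MC = 48 - 24q + 3q^2, P = MC on the upward-sloping part at q* = 9.
TR = 75·9 = 675. TC = 714 + 189 = 903. Profit = 675 − 903 = -$228.
Shutting down would mean losing the fixed cost of $714, so operating at a loss of $228 is better by $486.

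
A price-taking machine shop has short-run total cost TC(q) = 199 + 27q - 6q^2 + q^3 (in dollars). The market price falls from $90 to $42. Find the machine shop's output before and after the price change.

Output falls from 7 to 5

MC = 27 - 12q + 3q^2; the shutdown threshold is min AVC = $18 (at q = 3).
With P = $90 above the shutdown price, P = MC gives q = 7.
At P = $42 ≥ min AVC, set P = MC: q = 5. The firm stays open but cuts output.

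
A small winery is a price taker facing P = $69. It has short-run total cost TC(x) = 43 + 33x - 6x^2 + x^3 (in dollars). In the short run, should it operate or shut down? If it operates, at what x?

From TC, MC = TC'(x) = 33 - 12x + 3x^2 and AVC = VC/x = 33 - 6x + x^2.
AVC is minimized where dAVC/dx = -6 + 2x = 0, at x = 3; min AVC = 33 - 6·3 + 3^2 = $24.
P = $69 exceeds min AVC = $24, so the firm stays open.
Set P = MC: 69 = 33 - 12x + 3x^2 → -36 - 12x + 3x^2 = 0. The roots are x = -2 and x = 6; the profit-maximizing output is on the rising part of MC, so x* = 6.
Check: AVC at x = 6 is $33 ≤ P, so revenue covers variable cost.
Profit = P·x − TC = 69·6 − 241 = $173.

Produce at x = 6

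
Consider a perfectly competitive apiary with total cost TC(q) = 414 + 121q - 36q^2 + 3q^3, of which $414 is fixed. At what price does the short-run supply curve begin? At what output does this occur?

Short-run supply begins at min AVC. From VC = 121q - 36q^2 + 3q^3, AVC = 121 - 36q + 3q^2.
At the minimum of AVC, MC = AVC. MC = 121 - 72q + 9q^2; setting MC = AVC gives 6q^2 - 36q = 0, so q = 6. min AVC = 13.
So the shutdown price is $13.

$13 per unit, at q = 6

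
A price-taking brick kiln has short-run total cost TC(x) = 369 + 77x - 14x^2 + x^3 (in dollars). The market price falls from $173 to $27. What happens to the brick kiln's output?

Output falls from 12 to 0 (the firm shuts down)

AVC = 77 - 14x + x^2, minimized at x = 7 where min AVC = $28. MC = 77 - 28x + 3x^2.
At P = $173 ≥ min AVC, set P = MC on the rising branch: x = 12.
At P = $27 < min AVC = $28, price no longer covers variable cost at any output, so the firm shuts down: x = 0.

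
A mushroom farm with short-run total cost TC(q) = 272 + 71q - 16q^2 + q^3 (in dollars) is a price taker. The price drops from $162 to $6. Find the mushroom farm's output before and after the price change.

AVC = 71 - 16q + q^2, minimized at q = 8 where min AVC = $7. MC = 71 - 32q + 3q^2.
At P = $162 ≥ min AVC, set P = MC on the rising branch: q = 13.
At P = $6 < min AVC = $7, price no longer covers variable cost at any output, so the firm shuts down: q = 0.

Output falls from 13 to 0 (the firm shuts down)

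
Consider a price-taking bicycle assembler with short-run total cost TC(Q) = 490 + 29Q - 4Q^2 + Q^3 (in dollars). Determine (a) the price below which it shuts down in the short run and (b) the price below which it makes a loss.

Shutdown price = min AVC. AVC = 29 - 4Q + Q^2, with vertex at Q = 2 and minimum $25.
ATC = 490/Q + 29 - 4Q + Q^2. Setting dATC/dQ = −490/Q^2 − 4 + 2Q = 0 gives Q = 7 (since 2·7^3 − 4·7^2 = 490).
min ATC = 490/7 + 29 − 4·7 + 7^2 = $120. That is the break-even price.
For $25 ≤ P < $120 the firm produces at a loss; below $25 it shuts down.

Shutdown price = $25; break-even price = $120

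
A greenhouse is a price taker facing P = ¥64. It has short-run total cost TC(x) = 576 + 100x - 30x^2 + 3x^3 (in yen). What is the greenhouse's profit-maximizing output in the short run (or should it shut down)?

From TC, MC = TC'(x) = 100 - 60x + 9x^2 and AVC = VC/x = 100 - 30x + 3x^2.
AVC is minimized where dAVC/dx = -30 + 6x = 0, at x = 5; min AVC = 100 - 30·5 + 3·5^2 = ¥25.
Since P = ¥64 ≥ min AVC = ¥25, price covers variable cost and the firm should produce.
P = MC gives 36 - 60x + 9x^2 = 0, with roots 2/3 and 6. Take the larger (rising MC): x* = 6.
Check: AVC at x = 6 is ¥28 ≤ P, so revenue covers variable cost.
Profit = P·x − TC = 64·6 − 744 = -¥360, a loss, but smaller than the ¥576 fixed cost the firm would lose by shutting down.

Produce at x = 6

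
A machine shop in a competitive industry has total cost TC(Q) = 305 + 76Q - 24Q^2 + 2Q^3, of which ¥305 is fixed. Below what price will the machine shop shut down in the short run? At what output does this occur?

¥4 per unit, at Q = 6

The firm shuts down when price falls below the minimum of average variable cost. AVC = VC/Q = 76 - 24Q + 2Q^2.
dAVC/dQ = -24 + 4Q = 0 gives Q = 6. min AVC = 76 - 24·6 + 2·6^2 = 4.
So the shutdown price is ¥4.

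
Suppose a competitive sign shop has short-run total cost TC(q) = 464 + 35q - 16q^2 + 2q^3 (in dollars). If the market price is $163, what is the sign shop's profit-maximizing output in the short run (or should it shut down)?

Produce at q = 8

Variable cost is VC = 35q - 16q^2 + 2q^3, so AVC = VC/q = 35 - 16q + 2q^2 and MC = dTC/dq = 35 - 32q + 6q^2.
AVC hits its minimum where MC = AVC, at q = 4, giving min AVC = 35 - 16·4 + 2·4^2 = $3.
P = $163 exceeds min AVC = $3, so the firm stays open.
P = MC gives -128 - 32q + 6q^2 = 0, with roots -8/3 and 8. Take the larger (rising MC): q* = 8.
Check: AVC at q = 8 is $35 ≤ P, so revenue covers variable cost.
Profit = P·q − TC = 163·8 − 744 = $560.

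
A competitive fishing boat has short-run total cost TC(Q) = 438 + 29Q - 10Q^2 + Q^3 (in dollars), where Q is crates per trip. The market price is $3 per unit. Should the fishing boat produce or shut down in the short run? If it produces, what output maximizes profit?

Variable cost is VC = 29Q - 10Q^2 + Q^3, so AVC = VC/Q = 29 - 10Q + Q^2 and MC = dTC/dQ = 29 - 20Q + 3Q^2.
AVC is minimized where dAVC/dQ = -10 + 2Q = 0, at Q = 5; min AVC = 29 - 10·5 + 5^2 = $4.
P = $3 lies below min AVC = $4; no output level covers variable cost.
Best response: produce nothing and absorb the $438 fixed cost.

Shut down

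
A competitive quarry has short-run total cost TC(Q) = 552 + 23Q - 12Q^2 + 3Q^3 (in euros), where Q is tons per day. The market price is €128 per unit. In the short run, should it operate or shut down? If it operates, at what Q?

Produce at Q = 5

Strip out fixed cost: VC = 23Q - 12Q^2 + 3Q^3. Then AVC = 23 - 12Q + 3Q^2 and MC = 23 - 24Q + 9Q^2.
AVC hits its minimum where MC = AVC, at Q = 2, giving min AVC = 23 - 12·2 + 3·2^2 = €11.
Because €128 ≥ €11, revenue can cover variable cost; the firm operates.
Solving P = MC: -105 - 24Q + 9Q^2 = 0 ⇒ Q = -7/3 or 5. On the upward-sloping branch, Q* = 5.
Check: AVC at Q = 5 is €38 ≤ P, so revenue covers variable cost.
Profit = P·Q − TC = 128·5 − 742 = -€102, a loss, but smaller than the €552 fixed cost the firm would lose by shutting down.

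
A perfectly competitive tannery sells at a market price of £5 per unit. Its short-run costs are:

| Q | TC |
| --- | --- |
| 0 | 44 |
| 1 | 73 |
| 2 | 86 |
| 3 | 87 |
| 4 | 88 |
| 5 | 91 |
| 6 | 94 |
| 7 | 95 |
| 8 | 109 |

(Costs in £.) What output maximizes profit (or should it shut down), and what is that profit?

Tabulate TR − TC: Q=0: -44; Q=1: -68; Q=2: -76; Q=3: -72; Q=4: -68; Q=5: -66; Q=6: -64; Q=7: -60; Q=8: -69.
Profit is highest at Q = 0. Equivalently, the lowest AVC in the table is 51/7 ≈ £7.29 at Q = 7, and P = £5 falls below it — price never covers variable cost, so the firm shuts down and loses only its fixed cost.

Q = 0 (shut down); profit = -£44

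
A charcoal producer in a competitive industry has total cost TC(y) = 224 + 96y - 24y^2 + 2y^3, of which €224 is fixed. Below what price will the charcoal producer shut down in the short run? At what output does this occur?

€24 per unit, at y = 6

The shutdown price is the minimum of AVC. VC = 96y - 24y^2 + 2y^3, so AVC = 96 - 24y + 2y^2.
At the minimum of AVC, MC = AVC. MC = 96 - 48y + 6y^2; setting MC = AVC gives 4y^2 - 24y = 0, so y = 6. min AVC = 24.
So the shutdown price is €24.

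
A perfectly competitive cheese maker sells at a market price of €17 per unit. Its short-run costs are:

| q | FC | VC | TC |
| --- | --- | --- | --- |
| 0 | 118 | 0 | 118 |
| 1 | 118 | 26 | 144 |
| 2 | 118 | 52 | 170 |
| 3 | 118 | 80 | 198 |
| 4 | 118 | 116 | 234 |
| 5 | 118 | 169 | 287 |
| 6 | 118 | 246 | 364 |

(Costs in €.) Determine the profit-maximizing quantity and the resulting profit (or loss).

Profit at each row (π = 17q − TC): q=0: -118; q=1: -127; q=2: -136; q=3: -147; q=4: -166; q=5: -202; q=6: -262.
Profit is highest at q = 0. Equivalently, the lowest AVC in the table is 26/1 ≈ €26 at q = 1, and P = €17 falls below it — price never covers variable cost, so the firm shuts down and loses only its fixed cost.

q = 0 (shut down); profit = -€118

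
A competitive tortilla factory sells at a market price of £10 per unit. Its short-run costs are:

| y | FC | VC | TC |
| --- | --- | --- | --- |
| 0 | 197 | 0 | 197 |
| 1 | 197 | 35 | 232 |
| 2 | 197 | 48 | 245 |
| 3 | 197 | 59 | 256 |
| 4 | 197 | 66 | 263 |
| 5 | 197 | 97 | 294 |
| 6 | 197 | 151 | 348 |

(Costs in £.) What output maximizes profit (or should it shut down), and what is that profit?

Tabulate TR − TC: y=0: -197; y=1: -222; y=2: -225; y=3: -226; y=4: -223; y=5: -244; y=6: -288.
Profit is highest at y = 0. Equivalently, the lowest AVC in the table is 66/4 ≈ £16.50 at y = 4, and P = £10 falls below it — price never covers variable cost, so the firm shuts down and loses only its fixed cost.

y = 0 (shut down); profit = -£197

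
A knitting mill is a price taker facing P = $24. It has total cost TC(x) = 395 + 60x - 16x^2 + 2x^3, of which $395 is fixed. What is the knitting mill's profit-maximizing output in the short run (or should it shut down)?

Shut down

From TC, MC = TC'(x) = 60 - 32x + 6x^2 and AVC = VC/x = 60 - 16x + 2x^2.
AVC is minimized where dAVC/dx = -16 + 4x = 0, at x = 4; min AVC = 60 - 16·4 + 2·4^2 = $28.
Since P = $24 < min AVC = $28, price fails to cover variable cost at any output.
Best response: produce nothing and absorb the $395 fixed cost.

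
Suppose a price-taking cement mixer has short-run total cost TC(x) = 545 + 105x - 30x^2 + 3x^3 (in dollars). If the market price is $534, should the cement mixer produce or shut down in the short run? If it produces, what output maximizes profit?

Strip out fixed cost: VC = 105x - 30x^2 + 3x^3. Then AVC = 105 - 30x + 3x^2 and MC = 105 - 60x + 9x^2.
AVC hits its minimum where MC = AVC, at x = 5, giving min AVC = 105 - 30·5 + 3·5^2 = $30.
P = $534 exceeds min AVC = $30, so the firm stays open.
Set P = MC: 534 = 105 - 60x + 9x^2 → -429 - 60x + 9x^2 = 0. The roots are x = -13/3 and x = 11; the profit-maximizing output is on the rising part of MC, so x* = 11.
Check: AVC at x = 11 is $138 ≤ P, so revenue covers variable cost.
Profit = P·x − TC = 534·11 − 2063 = $3811.

Produce at x = 11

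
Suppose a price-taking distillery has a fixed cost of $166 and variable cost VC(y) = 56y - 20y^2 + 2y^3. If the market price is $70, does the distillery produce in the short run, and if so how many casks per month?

Produce at y = 7

Variable cost is VC = 56y - 20y^2 + 2y^3, so AVC = VC/y = 56 - 20y + 2y^2 and MC = dTC/dy = 56 - 40y + 6y^2.
AVC is minimized where dAVC/dy = -20 + 4y = 0, at y = 5; min AVC = 56 - 20·5 + 2·5^2 = $6.
Since P = $70 ≥ min AVC = $6, price covers variable cost and the firm should produce.
P = MC gives -14 - 40y + 6y^2 = 0, with roots -1/3 and 7. Take the larger (rising MC): y* = 7.
Check: AVC at y = 7 is $14 ≤ P, so revenue covers variable cost.
Profit = P·y − TC = 70·7 − 264 = $226.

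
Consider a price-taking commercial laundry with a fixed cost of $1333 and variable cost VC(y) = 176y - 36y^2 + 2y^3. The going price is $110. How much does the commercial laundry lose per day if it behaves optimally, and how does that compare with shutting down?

AVC = 176 - 36y + 2y^2; min AVC = $14 at y = 9. Since P = $110 ≥ min AVC, the firm produces.
With MC = 176 - 72y + 6y^2, P = MC on the upward-sloping part at y* = 11.
TR = 110·11 = 1210. TC = 1333 + 242 = 1575. Profit = 1210 − 1575 = -$365.
That loss of $365 beats the $1333 the firm would lose by shutting down; producing recovers $968 of fixed cost.

Profit = -$365 at y = 11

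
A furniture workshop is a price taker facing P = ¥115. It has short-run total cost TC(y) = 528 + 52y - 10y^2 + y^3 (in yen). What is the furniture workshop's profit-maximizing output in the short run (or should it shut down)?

From TC, MC = TC'(y) = 52 - 20y + 3y^2 and AVC = VC/y = 52 - 10y + y^2.
AVC is minimized where dAVC/dy = -10 + 2y = 0, at y = 5; min AVC = 52 - 10·5 + 5^2 = ¥27.
Since P = ¥115 ≥ min AVC = ¥27, price covers variable cost and the firm should produce.
P = MC gives -63 - 20y + 3y^2 = 0, with roots -7/3 and 9. Take the larger (rising MC): y* = 9.
Check: AVC at y = 9 is ¥43 ≤ P, so revenue covers variable cost.
Profit = P·y − TC = 115·9 − 915 = ¥120.

Produce at y = 9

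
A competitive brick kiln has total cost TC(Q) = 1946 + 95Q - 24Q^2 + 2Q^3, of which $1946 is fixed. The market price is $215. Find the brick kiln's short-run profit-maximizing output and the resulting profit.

AVC = 95 - 24Q + 2Q^2 has its minimum $23 at Q = 6; price $215 clears that bar, so the firm operates.
With MC = 95 - 48Q + 6Q^2, P = MC on the upward-sloping part at Q* = 10.
TR = 215·10 = 2150. TC = 1946 + 550 = 2496. Profit = 2150 − 2496 = -$346.
Shutting down would mean losing the fixed cost of $1946, so operating at a loss of $346 is better by $1600.

Profit = -$346 at Q = 10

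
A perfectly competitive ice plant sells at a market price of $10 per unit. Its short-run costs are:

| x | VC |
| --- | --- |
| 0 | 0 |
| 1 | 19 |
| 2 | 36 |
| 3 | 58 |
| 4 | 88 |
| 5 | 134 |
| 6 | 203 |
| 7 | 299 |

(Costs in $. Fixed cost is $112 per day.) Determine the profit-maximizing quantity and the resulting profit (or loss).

Compute π = P·x − TC at each output: x=0: -112; x=1: -121; x=2: -128; x=3: -140; x=4: -160; x=5: -196; x=6: -255; x=7: -341.
Profit is highest at x = 0. Equivalently, the lowest AVC in the table is 36/2 ≈ $18 at x = 2, and P = $10 falls below it — price never covers variable cost, so the firm shuts down and loses only its fixed cost.

x = 0 (shut down); profit = -$112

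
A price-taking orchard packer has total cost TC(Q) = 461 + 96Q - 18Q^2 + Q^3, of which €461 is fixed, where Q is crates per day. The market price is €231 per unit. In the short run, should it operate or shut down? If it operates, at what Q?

Produce at Q = 15

Strip out fixed cost: VC = 96Q - 18Q^2 + Q^3. Then AVC = 96 - 18Q + Q^2 and MC = 96 - 36Q + 3Q^2.
AVC hits its minimum where MC = AVC, at Q = 9, giving min AVC = 96 - 18·9 + 9^2 = €15.
Since P = €231 ≥ min AVC = €15, price covers variable cost and the firm should produce.
P = MC gives -135 - 36Q + 3Q^2 = 0, with roots -3 and 15. Take the larger (rising MC): Q* = 15.
Check: AVC at Q = 15 is €51 ≤ P, so revenue covers variable cost.
Profit = P·Q − TC = 231·15 − 1226 = €2239.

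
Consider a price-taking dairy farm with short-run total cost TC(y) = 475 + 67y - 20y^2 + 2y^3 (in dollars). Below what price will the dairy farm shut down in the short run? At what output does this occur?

$17 per unit, at y = 5

Short-run supply begins at min AVC. From VC = 67y - 20y^2 + 2y^3, AVC = 67 - 20y + 2y^2.
dAVC/dy = -20 + 4y = 0 gives y = 5. min AVC = 67 - 20·5 + 2·5^2 = 17.
For P < $17 the firm produces nothing.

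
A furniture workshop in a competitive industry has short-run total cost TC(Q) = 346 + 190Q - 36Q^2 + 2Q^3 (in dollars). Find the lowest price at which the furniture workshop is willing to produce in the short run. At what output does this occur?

$28 per unit, at Q = 9

The firm shuts down when price falls below the minimum of average variable cost. AVC = VC/Q = 190 - 36Q + 2Q^2.
At the minimum of AVC, MC = AVC. MC = 190 - 72Q + 6Q^2; setting MC = AVC gives 4Q^2 - 36Q = 0, so Q = 9. min AVC = 28.
For P < $28 the firm produces nothing.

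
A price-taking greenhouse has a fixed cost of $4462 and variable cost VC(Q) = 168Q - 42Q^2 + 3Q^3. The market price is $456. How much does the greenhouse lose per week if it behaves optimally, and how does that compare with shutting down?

Profit = -$142 at Q = 12

AVC = 168 - 42Q + 3Q^2 has its minimum $21 at Q = 7; price $456 clears that bar, so the firm operates.
With MC = 168 - 84Q + 9Q^2, P = MC on the upward-sloping part at Q* = 12.
TR = 456·12 = 5472. TC = 4462 + 1152 = 5614. Profit = 5472 − 5614 = -$142.
That loss of $142 beats the $4462 the firm would lose by shutting down; producing recovers $4320 of fixed cost.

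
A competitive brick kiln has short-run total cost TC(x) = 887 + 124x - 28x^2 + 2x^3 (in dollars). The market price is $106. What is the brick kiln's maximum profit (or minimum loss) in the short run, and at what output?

AVC = 124 - 28x + 2x^2 has its minimum $26 at x = 7; price $106 clears that bar, so the firm operates.
With MC = 124 - 56x + 6x^2, P = MC on the upward-sloping part at x* = 9.
TR = 106·9 = 954. TC = 887 + 306 = 1193. Profit = 954 − 1193 = -$239.
Shutting down would mean losing the fixed cost of $887, so operating at a loss of $239 is better by $648.

Profit = -$239 at x = 9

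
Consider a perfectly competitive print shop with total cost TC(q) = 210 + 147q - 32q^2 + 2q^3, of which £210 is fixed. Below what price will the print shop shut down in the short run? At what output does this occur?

Short-run supply begins at min AVC. From VC = 147q - 32q^2 + 2q^3, AVC = 147 - 32q + 2q^2.
At the minimum of AVC, MC = AVC. MC = 147 - 64q + 6q^2; setting MC = AVC gives 4q^2 - 32q = 0, so q = 8. min AVC = 19.
So the shutdown price is £19.

£19 per unit, at q = 8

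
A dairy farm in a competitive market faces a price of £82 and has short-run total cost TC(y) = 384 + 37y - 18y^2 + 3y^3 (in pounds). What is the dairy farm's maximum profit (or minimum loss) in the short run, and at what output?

Profit = -£84 at y = 5

AVC = 37 - 18y + 3y^2; min AVC = £10 at y = 3. Since P = £82 ≥ min AVC, the firm produces.
With MC = 37 - 36y + 9y^2, P = MC on the upward-sloping part at y* = 5.
TR = 82·5 = 410. TC = 384 + 110 = 494. Profit = 410 − 494 = -£84.
Shutting down would mean losing the fixed cost of £384, so operating at a loss of £84 is better by £300.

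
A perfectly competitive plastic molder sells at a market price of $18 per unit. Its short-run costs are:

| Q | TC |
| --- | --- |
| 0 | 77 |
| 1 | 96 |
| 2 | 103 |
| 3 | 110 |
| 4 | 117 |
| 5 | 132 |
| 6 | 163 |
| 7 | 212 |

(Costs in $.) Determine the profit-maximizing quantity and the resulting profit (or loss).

Tabulate TR − TC: Q=0: -77; Q=1: -78; Q=2: -67; Q=3: -56; Q=4: -45; Q=5: -42; Q=6: -55; Q=7: -86.
Profit is maximized at Q = 5. AVC there is 55/5 = $11 ≤ P, so producing beats shutting down (which would give -$77).

Q = 5; profit = -$42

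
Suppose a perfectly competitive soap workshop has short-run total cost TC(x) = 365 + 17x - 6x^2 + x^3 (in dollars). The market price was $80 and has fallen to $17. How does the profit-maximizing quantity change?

Output falls from 7 to 4

AVC = 17 - 6x + x^2, minimized at x = 3 where min AVC = $8. MC = 17 - 12x + 3x^2.
At P = $80 ≥ min AVC, set P = MC on the rising branch: x = 7.
At P = $17 ≥ min AVC, set P = MC: x = 4. The firm stays open but cuts output.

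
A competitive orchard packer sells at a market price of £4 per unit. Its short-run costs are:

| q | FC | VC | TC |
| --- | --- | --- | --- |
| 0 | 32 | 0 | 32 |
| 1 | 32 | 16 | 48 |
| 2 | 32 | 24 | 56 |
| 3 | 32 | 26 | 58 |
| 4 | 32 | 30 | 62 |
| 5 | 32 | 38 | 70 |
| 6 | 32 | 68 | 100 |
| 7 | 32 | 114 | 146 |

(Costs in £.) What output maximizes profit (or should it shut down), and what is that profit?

q = 0 (shut down); profit = -£32

Profit at each row (π = 4q − TC): q=0: -32; q=1: -44; q=2: -48; q=3: -46; q=4: -46; q=5: -50; q=6: -76; q=7: -118.
Profit is highest at q = 0. Equivalently, the lowest AVC in the table is 30/4 ≈ £7.50 at q = 4, and P = £4 falls below it — price never covers variable cost, so the firm shuts down and loses only its fixed cost.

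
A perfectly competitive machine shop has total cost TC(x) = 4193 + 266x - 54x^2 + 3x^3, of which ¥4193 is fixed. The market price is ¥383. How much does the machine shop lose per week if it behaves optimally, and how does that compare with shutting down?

AVC = 266 - 54x + 3x^2 has its minimum ¥23 at x = 9; price ¥383 clears that bar, so the firm operates.
With MC = 266 - 108x + 9x^2, P = MC on the upward-sloping part at x* = 13.
TR = 383·13 = 4979. TC = 4193 + 923 = 5116. Profit = 4979 − 5116 = -¥137.
That loss of ¥137 beats the ¥4193 the firm would lose by shutting down; producing recovers ¥4056 of fixed cost.

Profit = -¥137 at x = 13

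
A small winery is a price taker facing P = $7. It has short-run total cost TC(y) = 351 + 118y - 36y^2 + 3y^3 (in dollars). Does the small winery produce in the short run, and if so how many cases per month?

From TC, MC = TC'(y) = 118 - 72y + 9y^2 and AVC = VC/y = 118 - 36y + 3y^2.
AVC hits its minimum where MC = AVC, at y = 6, giving min AVC = 118 - 36·6 + 3·6^2 = $10.
With P < min AVC ($7 < $10), every unit sold adds to the loss.
The firm minimizes its loss by shutting down and losing only its fixed cost of $351.

Shut down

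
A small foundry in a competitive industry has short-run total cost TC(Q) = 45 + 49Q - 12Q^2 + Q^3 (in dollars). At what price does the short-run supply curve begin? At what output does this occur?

The shutdown price is the minimum of AVC. VC = 49Q - 12Q^2 + Q^3, so AVC = 49 - 12Q + Q^2.
At the minimum of AVC, MC = AVC. MC = 49 - 24Q + 3Q^2; setting MC = AVC gives 2Q^2 - 12Q = 0, so Q = 6. min AVC = 13.
For P < $13 the firm produces nothing.

$13 per unit, at Q = 6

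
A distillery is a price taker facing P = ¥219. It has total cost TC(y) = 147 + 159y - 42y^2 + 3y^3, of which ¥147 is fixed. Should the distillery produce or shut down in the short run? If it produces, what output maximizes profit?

Produce at y = 10

Strip out fixed cost: VC = 159y - 42y^2 + 3y^3. Then AVC = 159 - 42y + 3y^2 and MC = 159 - 84y + 9y^2.
AVC hits its minimum where MC = AVC, at y = 7, giving min AVC = 159 - 42·7 + 3·7^2 = ¥12.
P = ¥219 exceeds min AVC = ¥12, so the firm stays open.
Set P = MC: 219 = 159 - 84y + 9y^2 → -60 - 84y + 9y^2 = 0. The roots are y = -2/3 and y = 10; the profit-maximizing output is on the rising part of MC, so y* = 10.
Check: AVC at y = 10 is ¥39 ≤ P, so revenue covers variable cost.
Profit = P·y − TC = 219·10 − 537 = ¥1653.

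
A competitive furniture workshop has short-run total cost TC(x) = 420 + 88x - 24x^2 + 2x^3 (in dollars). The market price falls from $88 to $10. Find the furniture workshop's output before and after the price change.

MC = 88 - 48x + 6x^2; the shutdown threshold is min AVC = $16 (at x = 6).
With P = $88 above the shutdown price, P = MC gives x = 8.
At P = $10 < min AVC = $16, price no longer covers variable cost at any output, so the firm shuts down: x = 0.

Output falls from 8 to 0 (the firm shuts down)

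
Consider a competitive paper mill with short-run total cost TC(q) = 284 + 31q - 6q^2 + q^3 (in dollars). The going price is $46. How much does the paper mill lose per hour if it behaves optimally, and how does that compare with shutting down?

Profit = -$184 at q = 5

AVC = 31 - 6q + q^2 has its minimum $22 at q = 3; price $46 clears that bar, so the firm operates.
MC = 31 - 12q + 3q^2. Setting P = MC and taking the root on the rising branch gives q* = 5.
TR = 46·5 = 230. TC = 284 + 130 = 414. Profit = 230 − 414 = -$184.
By producing, the firm covers all variable cost plus $100 of fixed cost; shutting down would lose the full $284.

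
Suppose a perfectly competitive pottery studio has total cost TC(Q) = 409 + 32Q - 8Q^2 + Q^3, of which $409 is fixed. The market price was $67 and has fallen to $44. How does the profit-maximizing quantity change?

AVC = 32 - 8Q + Q^2, minimized at Q = 4 where min AVC = $16. MC = 32 - 16Q + 3Q^2.
At P = $67 ≥ min AVC, set P = MC on the rising branch: Q = 7.
At P = $44 ≥ min AVC, set P = MC: Q = 6. The firm stays open but cuts output.

Output falls from 7 to 6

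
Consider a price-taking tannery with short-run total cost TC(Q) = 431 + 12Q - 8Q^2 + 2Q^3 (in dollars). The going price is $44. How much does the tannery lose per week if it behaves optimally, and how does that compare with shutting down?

AVC = 12 - 8Q + 2Q^2 has its minimum $4 at Q = 2; price $44 clears that bar, so the firm operates.
With MC = 12 - 16Q + 6Q^2, P = MC on the upward-sloping part at Q* = 4.
TR = 44·4 = 176. TC = 431 + 48 = 479. Profit = 176 − 479 = -$303.
That loss of $303 beats the $431 the firm would lose by shutting down; producing recovers $128 of fixed cost.

Profit = -$303 at Q = 4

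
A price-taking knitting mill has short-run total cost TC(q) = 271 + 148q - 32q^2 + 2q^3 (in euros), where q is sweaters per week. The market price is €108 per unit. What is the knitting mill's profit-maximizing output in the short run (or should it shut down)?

Variable cost is VC = 148q - 32q^2 + 2q^3, so AVC = VC/q = 148 - 32q + 2q^2 and MC = dTC/dq = 148 - 64q + 6q^2.
AVC is minimized where dAVC/dq = -32 + 4q = 0, at q = 8; min AVC = 148 - 32·8 + 2·8^2 = €20.
Since P = €108 ≥ min AVC = €20, price covers variable cost and the firm should produce.
Solving P = MC: 40 - 64q + 6q^2 = 0 ⇒ q = 2/3 or 10. On the upward-sloping branch, q* = 10.
Check: AVC at q = 10 is €28 ≤ P, so revenue covers variable cost.
Profit = P·q − TC = 108·10 − 551 = €529.

Produce at q = 10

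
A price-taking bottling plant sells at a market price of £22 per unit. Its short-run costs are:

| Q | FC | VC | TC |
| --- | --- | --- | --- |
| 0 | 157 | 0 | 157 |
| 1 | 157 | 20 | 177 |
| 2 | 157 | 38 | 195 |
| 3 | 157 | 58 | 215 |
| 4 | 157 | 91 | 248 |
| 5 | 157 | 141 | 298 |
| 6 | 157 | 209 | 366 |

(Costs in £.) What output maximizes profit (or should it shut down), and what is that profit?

Q = 3; profit = -£149

Tabulate TR − TC: Q=0: -157; Q=1: -155; Q=2: -151; Q=3: -149; Q=4: -160; Q=5: -188; Q=6: -234.
Profit is maximized at Q = 3. AVC there is 58/3 = £19.33 ≤ P, so producing beats shutting down (which would give -£157).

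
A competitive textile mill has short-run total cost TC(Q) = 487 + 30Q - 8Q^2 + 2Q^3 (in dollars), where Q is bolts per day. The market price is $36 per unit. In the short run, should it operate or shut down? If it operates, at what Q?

Strip out fixed cost: VC = 30Q - 8Q^2 + 2Q^3. Then AVC = 30 - 8Q + 2Q^2 and MC = 30 - 16Q + 6Q^2.
AVC is minimized where dAVC/dQ = -8 + 4Q = 0, at Q = 2; min AVC = 30 - 8·2 + 2·2^2 = $22.
P = $36 exceeds min AVC = $22, so the firm stays open.
P = MC gives -6 - 16Q + 6Q^2 = 0, with roots -1/3 and 3. Take the larger (rising MC): Q* = 3.
Check: AVC at Q = 3 is $24 ≤ P, so revenue covers variable cost.
Profit = P·Q − TC = 36·3 − 559 = -$451, a loss, but smaller than the $487 fixed cost the firm would lose by shutting down.

Produce at Q = 3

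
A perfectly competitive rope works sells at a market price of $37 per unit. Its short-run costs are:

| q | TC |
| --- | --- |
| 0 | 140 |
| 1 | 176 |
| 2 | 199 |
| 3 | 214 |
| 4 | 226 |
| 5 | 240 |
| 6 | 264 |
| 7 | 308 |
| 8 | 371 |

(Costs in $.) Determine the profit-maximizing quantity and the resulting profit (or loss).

Profit at each row (π = 37q − TC): q=0: -140; q=1: -139; q=2: -125; q=3: -103; q=4: -78; q=5: -55; q=6: -42; q=7: -49; q=8: -75.
Profit is maximized at q = 6. AVC there is 124/6 = $20.67 ≤ P, so producing beats shutting down (which would give -$140).

q = 6; profit = -$42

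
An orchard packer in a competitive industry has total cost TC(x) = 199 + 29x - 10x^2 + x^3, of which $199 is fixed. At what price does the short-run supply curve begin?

$4 per unit

The shutdown price is the minimum of AVC. VC = 29x - 10x^2 + x^3, so AVC = 29 - 10x + x^2.
At the minimum of AVC, MC = AVC. MC = 29 - 20x + 3x^2; setting MC = AVC gives 2x^2 - 10x = 0, so x = 5. min AVC = 4.
So the shutdown price is $4.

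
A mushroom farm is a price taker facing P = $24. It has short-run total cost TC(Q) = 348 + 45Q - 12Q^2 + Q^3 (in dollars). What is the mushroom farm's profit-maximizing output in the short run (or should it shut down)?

Variable cost is VC = 45Q - 12Q^2 + Q^3, so AVC = VC/Q = 45 - 12Q + Q^2 and MC = dTC/dQ = 45 - 24Q + 3Q^2.
AVC is minimized where dAVC/dQ = -12 + 2Q = 0, at Q = 6; min AVC = 45 - 12·6 + 6^2 = $9.
Because $24 ≥ $9, revenue can cover variable cost; the firm operates.
P = MC gives 21 - 24Q + 3Q^2 = 0, with roots 1 and 7. Take the larger (rising MC): Q* = 7.
Check: AVC at Q = 7 is $10 ≤ P, so revenue covers variable cost.
Profit = P·Q − TC = 24·7 − 418 = -$250, a loss, but smaller than the $348 fixed cost the firm would lose by shutting down.

Produce at Q = 7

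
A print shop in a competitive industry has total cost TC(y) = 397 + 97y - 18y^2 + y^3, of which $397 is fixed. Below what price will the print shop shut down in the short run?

$16 per unit

The shutdown price is the minimum of AVC. VC = 97y - 18y^2 + y^3, so AVC = 97 - 18y + y^2.
dAVC/dy = -18 + 2y = 0 gives y = 9. min AVC = 97 - 18·9 + 9^2 = 16.
The firm shuts down for any P below $16.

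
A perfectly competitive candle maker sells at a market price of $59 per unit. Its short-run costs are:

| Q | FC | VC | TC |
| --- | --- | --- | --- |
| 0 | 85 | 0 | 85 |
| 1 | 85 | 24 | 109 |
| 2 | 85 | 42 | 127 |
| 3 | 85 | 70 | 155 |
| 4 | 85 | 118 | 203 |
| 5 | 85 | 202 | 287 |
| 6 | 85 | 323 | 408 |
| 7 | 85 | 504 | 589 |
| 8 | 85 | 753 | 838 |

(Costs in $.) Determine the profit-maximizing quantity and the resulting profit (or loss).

Tabulate TR − TC: Q=0: -85; Q=1: -50; Q=2: -9; Q=3: 22; Q=4: 33; Q=5: 8; Q=6: -54; Q=7: -176; Q=8: -366.
Profit is maximized at Q = 4. AVC there is 118/4 = $29.50 ≤ P, so producing beats shutting down (which would give -$85).

Q = 4; profit = $33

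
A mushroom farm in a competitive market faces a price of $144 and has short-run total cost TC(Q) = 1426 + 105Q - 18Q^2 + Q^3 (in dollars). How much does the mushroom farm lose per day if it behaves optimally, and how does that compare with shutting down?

AVC = 105 - 18Q + Q^2 has its minimum $24 at Q = 9; price $144 clears that bar, so the firm operates.
With MC = 105 - 36Q + 3Q^2, P = MC on the upward-sloping part at Q* = 13.
TR = 144·13 = 1872. TC = 1426 + 520 = 1946. Profit = 1872 − 1946 = -$74.
Shutting down would mean losing the fixed cost of $1426, so operating at a loss of $74 is better by $1352.

Profit = -$74 at Q = 13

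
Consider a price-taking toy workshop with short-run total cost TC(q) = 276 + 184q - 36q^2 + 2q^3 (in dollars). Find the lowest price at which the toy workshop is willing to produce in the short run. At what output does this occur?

The shutdown price is the minimum of AVC. VC = 184q - 36q^2 + 2q^3, so AVC = 184 - 36q + 2q^2.
At the minimum of AVC, MC = AVC. MC = 184 - 72q + 6q^2; setting MC = AVC gives 4q^2 - 36q = 0, so q = 9. min AVC = 22.
For P < $22 the firm produces nothing.

$22 per unit, at q = 9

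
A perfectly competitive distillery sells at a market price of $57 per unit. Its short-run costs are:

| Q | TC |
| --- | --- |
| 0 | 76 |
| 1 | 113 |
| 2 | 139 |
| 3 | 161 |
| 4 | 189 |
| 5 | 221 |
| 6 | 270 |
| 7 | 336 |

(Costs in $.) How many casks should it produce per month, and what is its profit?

Compute π = P·Q − TC at each output: Q=0: -76; Q=1: -56; Q=2: -25; Q=3: 10; Q=4: 39; Q=5: 64; Q=6: 72; Q=7: 63.
Profit is maximized at Q = 6. AVC there is 194/6 = $32.33 ≤ P, so producing beats shutting down (which would give -$76).

Q = 6; profit = $72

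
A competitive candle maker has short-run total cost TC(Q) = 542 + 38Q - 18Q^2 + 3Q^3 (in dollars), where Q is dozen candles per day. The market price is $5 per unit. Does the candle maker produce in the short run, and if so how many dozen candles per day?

Shut down

From TC, MC = TC'(Q) = 38 - 36Q + 9Q^2 and AVC = VC/Q = 38 - 18Q + 3Q^2.
AVC hits its minimum where MC = AVC, at Q = 3, giving min AVC = 38 - 18·3 + 3·3^2 = $11.
Since P = $5 < min AVC = $11, price fails to cover variable cost at any output.
The firm minimizes its loss by shutting down and losing only its fixed cost of $542.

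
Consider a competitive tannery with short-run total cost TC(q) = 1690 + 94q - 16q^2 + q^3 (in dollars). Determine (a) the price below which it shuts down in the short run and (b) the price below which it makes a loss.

AVC = 94 - 16q + q^2; minimized at q = 8, giving min AVC = $30. That is the shutdown price.
ATC = 1690/q + 94 - 16q + q^2. Setting dATC/dq = −1690/q^2 − 16 + 2q = 0 gives q = 13 (since 2·13^3 − 16·13^2 = 1690).
min ATC = 1690/13 + 94 − 16·13 + 13^2 = $185. That is the break-even price.
Between these two prices the firm operates at a loss; above $185 it earns a profit.

Shutdown price = $30; break-even price = $185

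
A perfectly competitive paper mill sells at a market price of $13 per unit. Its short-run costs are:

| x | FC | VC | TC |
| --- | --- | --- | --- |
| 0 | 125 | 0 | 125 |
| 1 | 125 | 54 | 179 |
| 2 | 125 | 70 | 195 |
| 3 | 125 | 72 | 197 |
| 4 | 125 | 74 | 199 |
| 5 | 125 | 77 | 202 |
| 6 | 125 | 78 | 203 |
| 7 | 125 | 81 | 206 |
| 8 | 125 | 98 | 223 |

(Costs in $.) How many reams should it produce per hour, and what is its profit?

Compute π = P·x − TC at each output: x=0: -125; x=1: -166; x=2: -169; x=3: -158; x=4: -147; x=5: -137; x=6: -125; x=7: -115; x=8: -119.
Profit is maximized at x = 7. AVC there is 81/7 = $11.57 ≤ P, so producing beats shutting down (which would give -$125).

x = 7; profit = -$115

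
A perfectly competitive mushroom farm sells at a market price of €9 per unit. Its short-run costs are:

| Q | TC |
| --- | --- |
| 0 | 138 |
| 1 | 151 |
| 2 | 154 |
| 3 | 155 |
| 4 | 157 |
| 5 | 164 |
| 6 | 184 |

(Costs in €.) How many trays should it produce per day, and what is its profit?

Profit at each row (π = 9Q − TC): Q=0: -138; Q=1: -142; Q=2: -136; Q=3: -128; Q=4: -121; Q=5: -119; Q=6: -130.
Profit is maximized at Q = 5. AVC there is 26/5 = €5.20 ≤ P, so producing beats shutting down (which would give -€138).

Q = 5; profit = -€119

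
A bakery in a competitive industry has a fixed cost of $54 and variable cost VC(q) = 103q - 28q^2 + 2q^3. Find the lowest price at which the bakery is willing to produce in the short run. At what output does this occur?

The firm shuts down when price falls below the minimum of average variable cost. AVC = VC/q = 103 - 28q + 2q^2.
At the minimum of AVC, MC = AVC. MC = 103 - 56q + 6q^2; setting MC = AVC gives 4q^2 - 28q = 0, so q = 7. min AVC = 5.
So the shutdown price is $5.

$5 per unit, at q = 7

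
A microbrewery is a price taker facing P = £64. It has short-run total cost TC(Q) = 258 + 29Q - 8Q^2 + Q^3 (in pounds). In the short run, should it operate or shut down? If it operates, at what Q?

Produce at Q = 7

From TC, MC = TC'(Q) = 29 - 16Q + 3Q^2 and AVC = VC/Q = 29 - 8Q + Q^2.
AVC is minimized where dAVC/dQ = -8 + 2Q = 0, at Q = 4; min AVC = 29 - 8·4 + 4^2 = £13.
Because £64 ≥ £13, revenue can cover variable cost; the firm operates.
Set P = MC: 64 = 29 - 16Q + 3Q^2 → -35 - 16Q + 3Q^2 = 0. The roots are Q = -5/3 and Q = 7; the profit-maximizing output is on the rising part of MC, so Q* = 7.
Check: AVC at Q = 7 is £22 ≤ P, so revenue covers variable cost.
Profit = P·Q − TC = 64·7 − 412 = £36.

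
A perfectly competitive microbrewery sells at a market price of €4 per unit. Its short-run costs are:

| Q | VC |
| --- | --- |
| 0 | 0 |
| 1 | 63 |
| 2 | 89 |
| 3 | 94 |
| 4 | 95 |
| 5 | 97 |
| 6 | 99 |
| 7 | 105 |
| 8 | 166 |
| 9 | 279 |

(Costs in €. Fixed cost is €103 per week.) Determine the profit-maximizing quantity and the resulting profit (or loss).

Q = 0 (shut down); profit = -€103

Compute π = P·Q − TC at each output: Q=0: -103; Q=1: -162; Q=2: -184; Q=3: -185; Q=4: -182; Q=5: -180; Q=6: -178; Q=7: -180; Q=8: -237; Q=9: -346.
Profit is highest at Q = 0. Equivalently, the lowest AVC in the table is 105/7 ≈ €15 at Q = 7, and P = €4 falls below it — price never covers variable cost, so the firm shuts down and loses only its fixed cost.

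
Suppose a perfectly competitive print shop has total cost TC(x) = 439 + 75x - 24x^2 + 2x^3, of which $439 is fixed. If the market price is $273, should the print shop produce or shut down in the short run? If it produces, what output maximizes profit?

Strip out fixed cost: VC = 75x - 24x^2 + 2x^3. Then AVC = 75 - 24x + 2x^2 and MC = 75 - 48x + 6x^2.
AVC is minimized where dAVC/dx = -24 + 4x = 0, at x = 6; min AVC = 75 - 24·6 + 2·6^2 = $3.
Because $273 ≥ $3, revenue can cover variable cost; the firm operates.
Set P = MC: 273 = 75 - 48x + 6x^2 → -198 - 48x + 6x^2 = 0. The roots are x = -3 and x = 11; the profit-maximizing output is on the rising part of MC, so x* = 11.
Check: AVC at x = 11 is $53 ≤ P, so revenue covers variable cost.
Profit = P·x − TC = 273·11 − 1022 = $1981.

Produce at x = 11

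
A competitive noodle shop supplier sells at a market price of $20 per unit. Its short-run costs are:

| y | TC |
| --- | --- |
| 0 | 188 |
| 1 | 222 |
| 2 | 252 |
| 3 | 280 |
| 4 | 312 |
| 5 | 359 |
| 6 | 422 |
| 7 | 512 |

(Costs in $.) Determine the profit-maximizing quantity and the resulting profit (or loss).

y = 0 (shut down); profit = -$188

Compute π = P·y − TC at each output: y=0: -188; y=1: -202; y=2: -212; y=3: -220; y=4: -232; y=5: -259; y=6: -302; y=7: -372.
Profit is highest at y = 0. Equivalently, the lowest AVC in the table is 92/3 ≈ $30.67 at y = 3, and P = $20 falls below it — price never covers variable cost, so the firm shuts down and loses only its fixed cost.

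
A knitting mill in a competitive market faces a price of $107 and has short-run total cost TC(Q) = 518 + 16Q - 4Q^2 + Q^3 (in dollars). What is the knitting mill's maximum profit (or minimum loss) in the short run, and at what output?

AVC = 16 - 4Q + Q^2; min AVC = $12 at Q = 2. Since P = $107 ≥ min AVC, the firm produces.
MC = 16 - 8Q + 3Q^2. Setting P = MC and taking the root on the rising branch gives Q* = 7.
TR = 107·7 = 749. TC = 518 + 259 = 777. Profit = 749 − 777 = -$28.
By producing, the firm covers all variable cost plus $490 of fixed cost; shutting down would lose the full $518.

Profit = -$28 at Q = 7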